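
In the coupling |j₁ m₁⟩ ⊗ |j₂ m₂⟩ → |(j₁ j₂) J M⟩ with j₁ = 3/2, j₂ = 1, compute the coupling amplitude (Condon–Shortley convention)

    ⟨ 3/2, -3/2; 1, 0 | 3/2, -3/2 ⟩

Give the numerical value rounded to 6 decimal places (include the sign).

j₁+j₂−J=1  J+j₁−j₂=2  J−j₁+j₂=1  j₁+j₂+J+1=5
(j₁±m₁, j₂±m₂, J±M) = (0,3,1,1,0,3)
P² = 12/5
sum k=1..1:
  [1] −1/2 = -1/2
S = -1/2
C² = P²·S² = 3/5 ; C = -0.774597

−√(3/5) ≈ -0.774597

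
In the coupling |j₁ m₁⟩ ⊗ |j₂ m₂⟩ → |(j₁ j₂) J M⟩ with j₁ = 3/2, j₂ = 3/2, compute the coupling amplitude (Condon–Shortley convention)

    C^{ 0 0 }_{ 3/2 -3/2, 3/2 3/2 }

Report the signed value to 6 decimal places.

j₁+j₂−J=3  J+j₁−j₂=0  J−j₁+j₂=0  j₁+j₂+J+1=4
(j₁±m₁, j₂±m₂, J±M) = (0,3,3,0,0,0)
P² = 9
sum k=3..3:
  [3] −1/6 = -1/6
S = -1/6
C² = P²·S² = 1/4 ; C = -0.500000

−√(1/4) = -0.500000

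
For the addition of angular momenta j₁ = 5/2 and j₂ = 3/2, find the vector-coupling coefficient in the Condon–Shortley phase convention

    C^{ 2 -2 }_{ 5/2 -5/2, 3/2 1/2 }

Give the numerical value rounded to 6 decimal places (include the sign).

√[5·2!3!1!/7! · 0!5!2!1!0!4!] = √(480/7)
  +(−1)^2/∏(2,0,3,0,0,1)! = 1/12  (running 1/12)
⟨..|..⟩ = √(480/7)·(1/12) = +0.690066

+√(10/21) = +0.690066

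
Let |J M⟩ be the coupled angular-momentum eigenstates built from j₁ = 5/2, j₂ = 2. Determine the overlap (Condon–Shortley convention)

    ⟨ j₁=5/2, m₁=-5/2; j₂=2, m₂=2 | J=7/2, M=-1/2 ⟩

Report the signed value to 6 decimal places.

−√(4/63) = -0.251976

triangle: 1!×4!×3!/9! = 144/362880
(j±m)!: 0!×5!×4!×0!×3!×4! = 414720
prefactor² = (2J+1)×Δ×N² = 9216/7
  k=1: −1/(1!×0!×4!×3!×0!×0!) = -1/144
Σ = -1/144  ⇒  CG² = 9216/7×(-1/144)² = 4/63
CG = −√(4/63) = -0.251976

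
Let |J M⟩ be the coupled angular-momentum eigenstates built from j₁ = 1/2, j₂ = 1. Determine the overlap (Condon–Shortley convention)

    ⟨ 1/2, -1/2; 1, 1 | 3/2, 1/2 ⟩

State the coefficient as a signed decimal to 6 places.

√[4·0!1!2!/4! · 0!1!2!0!2!1!] = √(4/3)
  +(−1)^0/∏(0,0,1,2,0,0)! = 1/2  (running 1/2)
⟨..|..⟩ = √(4/3)·(1/2) = +0.577350

+0.577350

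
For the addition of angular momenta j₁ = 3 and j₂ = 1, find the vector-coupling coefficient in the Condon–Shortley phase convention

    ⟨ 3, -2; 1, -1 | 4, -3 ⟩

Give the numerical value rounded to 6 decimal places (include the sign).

+√(3/4) = +0.866025

j₁+j₂−J=0  J+j₁−j₂=6  J−j₁+j₂=2  j₁+j₂+J+1=9
(j₁±m₁, j₂±m₂, J±M) = (1,5,0,2,1,7)
P² = 43200
sum k=0..0:
  [0] +1/240 = 1/240
S = 1/240
C² = P²·S² = 3/4 ; C = +0.866025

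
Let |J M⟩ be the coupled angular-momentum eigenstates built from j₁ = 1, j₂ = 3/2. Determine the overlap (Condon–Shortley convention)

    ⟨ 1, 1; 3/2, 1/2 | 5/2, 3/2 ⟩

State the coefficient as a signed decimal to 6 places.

triangle: 0!*2!*3!/6! = 12/720
(j±m)!: 2!*0!*2!*1!*4!*1! = 96
prefactor² = (2J+1)*Δ*N² = 48/5
  k=0: +1/(0!*0!*0!*2!*2!*1!) = 1/4
Σ = 1/4  ⇒  CG² = 48/5*1/4² = 3/5
CG = +√(3/5) = +0.774597

+0.774597  (= +√(3/5))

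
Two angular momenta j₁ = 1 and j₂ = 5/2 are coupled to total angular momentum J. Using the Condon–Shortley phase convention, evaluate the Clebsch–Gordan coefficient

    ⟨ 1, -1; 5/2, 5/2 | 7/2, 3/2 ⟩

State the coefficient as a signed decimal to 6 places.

√[8·0!2!5!/8! · 0!2!5!0!5!2!] = √(19200/7)
  +(−1)^0/∏(0,0,2,5,0,0)! = 1/240  (running 1/240)
⟨..|..⟩ = √(19200/7)·(1/240) = +0.218218

+√(1/21) = +0.218218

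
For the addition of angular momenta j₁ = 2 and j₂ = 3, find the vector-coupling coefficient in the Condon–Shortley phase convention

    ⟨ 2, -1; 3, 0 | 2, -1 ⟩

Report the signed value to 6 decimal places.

+√(2/7) = +0.534522

j₁+j₂−J=3  J+j₁−j₂=1  J−j₁+j₂=3  j₁+j₂+J+1=8
(j₁±m₁, j₂±m₂, J±M) = (1,3,3,3,1,3)
P² = 81/14
sum k=2..3:
  [2] +1/4 = 1/4
  [3] −1/36 = -1/36
S = 2/9
C² = P²·S² = 2/7 ; C = +0.534522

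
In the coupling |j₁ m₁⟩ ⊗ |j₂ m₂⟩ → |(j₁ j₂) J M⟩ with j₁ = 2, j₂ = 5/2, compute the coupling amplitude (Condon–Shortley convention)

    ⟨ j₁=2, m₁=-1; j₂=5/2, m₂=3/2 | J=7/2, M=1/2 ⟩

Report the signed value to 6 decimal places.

−√(121/315) = -0.619780

triangle: 1!*3!*4!/9! = 144/362880
(j±m)!: 1!*3!*4!*1!*4!*3! = 20736
prefactor² = (2J+1)*Δ*N² = 2304/35
  k=0: +1/(0!*1!*3!*4!*0!*0!) = 1/144
  k=1: −1/(1!*0!*2!*3!*1!*1!) = -1/12
Σ = -11/144  ⇒  CG² = 2304/35*(-11/144)² = 121/315
CG = −√(121/315) = -0.619780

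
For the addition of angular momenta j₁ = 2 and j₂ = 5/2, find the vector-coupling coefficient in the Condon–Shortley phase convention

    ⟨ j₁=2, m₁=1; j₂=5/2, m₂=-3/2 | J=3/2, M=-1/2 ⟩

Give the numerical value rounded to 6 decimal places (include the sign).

-0.138013  (= −√(2/105))

√[4·3!1!2!/7! · 3!1!1!4!1!2!] = √(96/35)
  +(−1)^0/∏(0,3,1,1,0,1)! = 1/6  (running 1/6)
  +(−1)^1/∏(1,2,0,0,1,2)! = -1/4  (running -1/12)
⟨..|..⟩ = √(96/35)·(-1/12) = -0.138013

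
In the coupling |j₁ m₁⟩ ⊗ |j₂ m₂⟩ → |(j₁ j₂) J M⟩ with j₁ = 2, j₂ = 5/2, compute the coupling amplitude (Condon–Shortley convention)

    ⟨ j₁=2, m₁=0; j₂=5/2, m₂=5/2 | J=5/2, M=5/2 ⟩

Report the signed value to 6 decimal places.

+√(5/14) ≈ +0.597614

√[6·2!2!3!/8! · 2!2!5!0!5!0!] = √(1440/7)
  +(−1)^2/∏(2,0,0,3,2,0)! = 1/24  (running 1/24)
⟨..|..⟩ = √(1440/7)·(1/24) = +0.597614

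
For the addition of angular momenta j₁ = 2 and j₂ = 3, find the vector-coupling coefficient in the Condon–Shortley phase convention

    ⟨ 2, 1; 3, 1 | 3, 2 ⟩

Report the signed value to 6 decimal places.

−√(1/4) = -0.500000

triangle: 2!*2!*4!/9! = 96/362880
(j±m)!: 3!*1!*4!*2!*5!*1! = 34560
prefactor² = (2J+1)*Δ*N² = 64
  k=0: +1/(0!*2!*1!*4!*1!*0!) = 1/48
  k=1: −1/(1!*1!*0!*3!*2!*1!) = -1/12
Σ = -1/16  ⇒  CG² = 64*(-1/16)² = 1/4
CG = −√(1/4) = -0.500000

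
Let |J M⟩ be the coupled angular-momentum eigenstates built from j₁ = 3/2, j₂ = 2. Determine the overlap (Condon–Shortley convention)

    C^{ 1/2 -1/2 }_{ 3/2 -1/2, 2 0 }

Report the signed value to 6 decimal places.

j₁+j₂−J=3  J+j₁−j₂=0  J−j₁+j₂=1  j₁+j₂+J+1=5
(j₁±m₁, j₂±m₂, J±M) = (1,2,2,2,0,1)
P² = 4/5
sum k=2..2:
  [2] +1/2 = 1/2
S = 1/2
C² = P²·S² = 1/5 ; C = +0.447214

+0.447214  (= +√(1/5))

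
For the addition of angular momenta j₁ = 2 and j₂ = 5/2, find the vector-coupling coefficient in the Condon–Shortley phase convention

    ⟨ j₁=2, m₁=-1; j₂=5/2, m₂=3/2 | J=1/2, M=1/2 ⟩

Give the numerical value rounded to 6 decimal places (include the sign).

−√(4/15) = -0.516398

j₁+j₂−J=4  J+j₁−j₂=0  J−j₁+j₂=1  j₁+j₂+J+1=6
(j₁±m₁, j₂±m₂, J±M) = (1,3,4,1,1,0)
P² = 48/5
sum k=3..3:
  [3] −1/6 = -1/6
S = -1/6
C² = P²·S² = 4/15 ; C = -0.516398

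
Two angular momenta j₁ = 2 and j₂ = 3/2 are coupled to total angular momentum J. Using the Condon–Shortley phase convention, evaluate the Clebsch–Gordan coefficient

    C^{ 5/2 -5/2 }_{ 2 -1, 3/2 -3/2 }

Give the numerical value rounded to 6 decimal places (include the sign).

triangle: 1!×3!×2!/7! = 12/5040
(j±m)!: 1!×3!×0!×3!×0!×5! = 4320
prefactor² = (2J+1)×Δ×N² = 432/7
  k=0: +1/(0!×1!×3!×0!×0!×2!) = 1/12
Σ = 1/12  ⇒  CG² = 432/7×1/12² = 3/7
CG = +√(3/7) = +0.654654

+√(3/7) ≈ +0.654654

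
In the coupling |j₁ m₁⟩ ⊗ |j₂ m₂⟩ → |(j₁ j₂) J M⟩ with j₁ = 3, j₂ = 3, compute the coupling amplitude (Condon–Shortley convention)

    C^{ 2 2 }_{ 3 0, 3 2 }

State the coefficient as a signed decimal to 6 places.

-0.487950

j₁+j₂−J=4  J+j₁−j₂=2  J−j₁+j₂=2  j₁+j₂+J+1=9
(j₁±m₁, j₂±m₂, J±M) = (3,3,5,1,4,0)
P² = 960/7
sum k=3..3:
  [3] −1/24 = -1/24
S = -1/24
C² = P²·S² = 5/21 ; C = -0.487950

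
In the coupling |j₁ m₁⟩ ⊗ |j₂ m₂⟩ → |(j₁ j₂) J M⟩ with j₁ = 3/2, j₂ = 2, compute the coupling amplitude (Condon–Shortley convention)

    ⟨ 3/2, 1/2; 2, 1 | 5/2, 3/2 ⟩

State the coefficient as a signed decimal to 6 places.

triangle: 1!×2!×3!/7! = 12/5040
(j±m)!: 2!×1!×3!×1!×4!×1! = 288
prefactor² = (2J+1)×Δ×N² = 144/35
  k=0: +1/(0!×1!×1!×3!×1!×0!) = 1/6
  k=1: −1/(1!×0!×0!×2!×2!×1!) = -1/4
Σ = -1/12  ⇒  CG² = 144/35×(-1/12)² = 1/35
CG = −√(1/35) = -0.169031

−√(1/35) ≈ -0.169031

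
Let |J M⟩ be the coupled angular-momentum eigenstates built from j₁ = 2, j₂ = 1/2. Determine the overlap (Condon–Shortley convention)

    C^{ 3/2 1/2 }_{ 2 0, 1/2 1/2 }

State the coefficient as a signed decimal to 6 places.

√[4·1!3!0!/5! · 2!2!1!0!2!1!] = √(8/5)
  +(−1)^1/∏(1,0,1,0,2,0)! = -1/2  (running -1/2)
⟨..|..⟩ = √(8/5)·(-1/2) = -0.632456

-0.632456  (= −√(2/5))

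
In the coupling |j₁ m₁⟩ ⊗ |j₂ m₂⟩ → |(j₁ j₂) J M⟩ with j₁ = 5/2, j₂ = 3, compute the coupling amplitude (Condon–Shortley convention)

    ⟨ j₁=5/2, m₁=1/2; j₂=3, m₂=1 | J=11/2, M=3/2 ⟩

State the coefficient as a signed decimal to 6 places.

triangle: 0!*5!*6!/12! = 86400/479001600
(j±m)!: 3!*2!*4!*2!*7!*4! = 69672960
prefactor² = (2J+1)*Δ*N² = 1658880/11
  k=0: +1/(0!*0!*2!*4!*3!*2!) = 1/576
Σ = 1/576  ⇒  CG² = 1658880/11*1/576² = 5/11
CG = +√(5/11) = +0.674200

+√(5/11) = +0.674200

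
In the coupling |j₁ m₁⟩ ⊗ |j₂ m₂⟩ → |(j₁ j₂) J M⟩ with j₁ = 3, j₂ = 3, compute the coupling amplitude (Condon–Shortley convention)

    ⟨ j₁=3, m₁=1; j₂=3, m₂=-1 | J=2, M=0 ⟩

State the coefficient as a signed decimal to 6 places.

-0.327327  (= −√(3/28))

triangle: 4!·2!·2!/9! = 96/362880
(j±m)!: 4!·2!·2!·4!·2!·2! = 9216
prefactor² = (2J+1)·Δ·N² = 256/21
  k=0: +1/(0!·4!·2!·2!·0!·0!) = 1/96
  k=1: −1/(1!·3!·1!·1!·1!·1!) = -1/6
  k=2: +1/(2!·2!·0!·0!·2!·2!) = 1/16
Σ = -3/32  ⇒  CG² = 256/21·(-3/32)² = 3/28
CG = −√(3/28) = -0.327327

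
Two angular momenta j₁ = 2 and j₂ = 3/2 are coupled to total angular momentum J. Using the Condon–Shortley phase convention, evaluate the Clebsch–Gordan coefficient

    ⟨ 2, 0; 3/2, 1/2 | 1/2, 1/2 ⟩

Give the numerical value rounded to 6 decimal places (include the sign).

+√(1/5) ≈ +0.447214

j₁+j₂−J=3  J+j₁−j₂=1  J−j₁+j₂=0  j₁+j₂+J+1=5
(j₁±m₁, j₂±m₂, J±M) = (2,2,2,1,1,0)
P² = 4/5
sum k=2..2:
  [2] +1/2 = 1/2
S = 1/2
C² = P²·S² = 1/5 ; C = +0.447214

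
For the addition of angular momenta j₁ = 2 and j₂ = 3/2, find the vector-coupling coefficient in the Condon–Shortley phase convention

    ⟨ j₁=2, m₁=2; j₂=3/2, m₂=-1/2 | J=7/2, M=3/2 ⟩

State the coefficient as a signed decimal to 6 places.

+0.377964

√[8·0!4!3!/8! · 4!0!1!2!5!2!] = √(2304/7)
  +(−1)^0/∏(0,0,0,1,4,2)! = 1/48  (running 1/48)
⟨..|..⟩ = √(2304/7)·(1/48) = +0.377964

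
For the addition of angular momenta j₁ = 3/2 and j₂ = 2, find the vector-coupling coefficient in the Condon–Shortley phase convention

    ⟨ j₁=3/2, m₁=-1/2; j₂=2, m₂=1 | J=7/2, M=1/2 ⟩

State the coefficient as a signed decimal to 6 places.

+√(12/35) ≈ +0.585540

√[8·0!3!4!/8! · 1!2!3!1!4!3!] = √(1728/35)
  +(−1)^0/∏(0,0,2,3,1,1)! = 1/12  (running 1/12)
⟨..|..⟩ = √(1728/35)·(1/12) = +0.585540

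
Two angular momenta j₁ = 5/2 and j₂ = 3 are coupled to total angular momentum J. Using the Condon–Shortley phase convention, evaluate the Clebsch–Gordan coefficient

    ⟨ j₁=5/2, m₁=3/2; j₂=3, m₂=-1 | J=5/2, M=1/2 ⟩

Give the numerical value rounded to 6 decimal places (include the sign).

−√(1/35) ≈ -0.169031

triangle: 3!×2!×3!/9! = 72/362880
(j±m)!: 4!×1!×2!×4!×3!×2! = 13824
prefactor² = (2J+1)×Δ×N² = 576/35
  k=0: +1/(0!×3!×1!×2!×1!×1!) = 1/12
  k=1: −1/(1!×2!×0!×1!×2!×2!) = -1/8
Σ = -1/24  ⇒  CG² = 576/35×(-1/24)² = 1/35
CG = −√(1/35) = -0.169031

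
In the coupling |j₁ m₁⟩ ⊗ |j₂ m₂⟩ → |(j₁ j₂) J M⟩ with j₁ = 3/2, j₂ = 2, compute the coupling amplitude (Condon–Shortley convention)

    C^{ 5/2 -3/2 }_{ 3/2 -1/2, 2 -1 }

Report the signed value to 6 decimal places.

j₁+j₂−J=1  J+j₁−j₂=2  J−j₁+j₂=3  j₁+j₂+J+1=7
(j₁±m₁, j₂±m₂, J±M) = (1,2,1,3,1,4)
P² = 144/35
sum k=0..1:
  [0] +1/4 = 1/4
  [1] −1/6 = -1/6
S = 1/12
C² = P²·S² = 1/35 ; C = +0.169031

+√(1/35) ≈ +0.169031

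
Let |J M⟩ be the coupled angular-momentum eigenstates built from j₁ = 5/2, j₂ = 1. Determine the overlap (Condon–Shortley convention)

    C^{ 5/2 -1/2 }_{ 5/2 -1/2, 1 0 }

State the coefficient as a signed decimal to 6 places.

−√(1/35) = -0.169031

j₁+j₂−J=1  J+j₁−j₂=4  J−j₁+j₂=1  j₁+j₂+J+1=7
(j₁±m₁, j₂±m₂, J±M) = (2,3,1,1,2,3)
P² = 144/35
sum k=0..1:
  [0] +1/6 = 1/6
  [1] −1/4 = -1/4
S = -1/12
C² = P²·S² = 1/35 ; C = -0.169031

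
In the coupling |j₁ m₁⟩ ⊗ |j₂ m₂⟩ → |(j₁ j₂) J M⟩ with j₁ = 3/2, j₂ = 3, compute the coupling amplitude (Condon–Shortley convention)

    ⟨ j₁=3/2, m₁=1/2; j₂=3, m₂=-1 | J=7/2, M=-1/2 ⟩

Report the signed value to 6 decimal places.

triangle: 1!×2!×5!/9! = 240/362880
(j±m)!: 2!×1!×2!×4!×3!×4! = 13824
prefactor² = (2J+1)×Δ×N² = 512/7
  k=0: +1/(0!×1!×1!×2!×1!×3!) = 1/12
  k=1: −1/(1!×0!×0!×1!×2!×4!) = -1/48
Σ = 1/16  ⇒  CG² = 512/7×1/16² = 2/7
CG = +√(2/7) = +0.534522

+0.534522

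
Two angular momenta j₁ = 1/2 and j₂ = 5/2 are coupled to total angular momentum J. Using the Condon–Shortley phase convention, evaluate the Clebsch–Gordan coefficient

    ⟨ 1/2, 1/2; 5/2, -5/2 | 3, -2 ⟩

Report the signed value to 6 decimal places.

+√(1/6) = +0.408248

√[7·0!1!5!/7! · 1!0!0!5!1!5!] = √(2400)
  +(−1)^0/∏(0,0,0,0,1,5)! = 1/120  (running 1/120)
⟨..|..⟩ = √(2400)·(1/120) = +0.408248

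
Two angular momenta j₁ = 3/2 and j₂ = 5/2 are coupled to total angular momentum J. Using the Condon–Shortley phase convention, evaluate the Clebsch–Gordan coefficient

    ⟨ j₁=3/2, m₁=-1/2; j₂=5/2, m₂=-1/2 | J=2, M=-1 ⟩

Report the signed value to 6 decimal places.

−√(25/84) = -0.545545

j₁+j₂−J=2  J+j₁−j₂=1  J−j₁+j₂=3  j₁+j₂+J+1=7
(j₁±m₁, j₂±m₂, J±M) = (1,2,2,3,1,3)
P² = 12/7
sum k=1..2:
  [1] −1/2 = -1/2
  [2] +1/12 = 1/12
S = -5/12
C² = P²·S² = 25/84 ; C = -0.545545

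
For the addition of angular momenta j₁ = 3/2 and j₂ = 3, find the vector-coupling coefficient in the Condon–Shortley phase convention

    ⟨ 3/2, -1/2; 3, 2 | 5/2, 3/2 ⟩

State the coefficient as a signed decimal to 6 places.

j₁+j₂−J=2  J+j₁−j₂=1  J−j₁+j₂=4  j₁+j₂+J+1=8
(j₁±m₁, j₂±m₂, J±M) = (1,2,5,1,4,1)
P² = 288/7
sum k=1..2:
  [1] −1/24 = -1/24
  [2] +1/12 = 1/12
S = 1/24
C² = P²·S² = 1/14 ; C = +0.267261

+√(1/14) ≈ +0.267261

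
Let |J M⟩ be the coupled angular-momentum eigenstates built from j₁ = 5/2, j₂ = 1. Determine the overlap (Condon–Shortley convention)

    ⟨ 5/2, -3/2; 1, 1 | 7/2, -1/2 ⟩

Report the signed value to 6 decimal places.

+0.377964  (= +√(1/7))

j₁+j₂−J=0  J+j₁−j₂=5  J−j₁+j₂=2  j₁+j₂+J+1=8
(j₁±m₁, j₂±m₂, J±M) = (1,4,2,0,3,4)
P² = 2304/7
sum k=0..0:
  [0] +1/48 = 1/48
S = 1/48
C² = P²·S² = 1/7 ; C = +0.377964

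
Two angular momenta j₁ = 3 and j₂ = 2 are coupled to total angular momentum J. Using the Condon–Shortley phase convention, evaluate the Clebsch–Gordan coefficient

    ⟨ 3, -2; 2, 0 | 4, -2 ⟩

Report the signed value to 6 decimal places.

triangle: 1!·5!·3!/10! = 720/3628800
(j±m)!: 1!·5!·2!·2!·2!·6! = 691200
prefactor² = (2J+1)·Δ·N² = 8640/7
  k=0: +1/(0!·1!·5!·2!·0!·1!) = 1/240
  k=1: −1/(1!·0!·4!·1!·1!·2!) = -1/48
Σ = -1/60  ⇒  CG² = 8640/7·(-1/60)² = 12/35
CG = −√(12/35) = -0.585540

−√(12/35) ≈ -0.585540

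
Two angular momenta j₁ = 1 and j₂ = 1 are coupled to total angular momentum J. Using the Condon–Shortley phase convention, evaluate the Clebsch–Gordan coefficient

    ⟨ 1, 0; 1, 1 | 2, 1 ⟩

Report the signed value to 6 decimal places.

triangle: 0!×2!×2!/5! = 4/120
(j±m)!: 1!×1!×2!×0!×3!×1! = 12
prefactor² = (2J+1)×Δ×N² = 2
  k=0: +1/(0!×0!×1!×2!×1!×0!) = 1/2
Σ = 1/2  ⇒  CG² = 2×1/2² = 1/2
CG = +√(1/2) = +0.707107

+√(1/2) = +0.707107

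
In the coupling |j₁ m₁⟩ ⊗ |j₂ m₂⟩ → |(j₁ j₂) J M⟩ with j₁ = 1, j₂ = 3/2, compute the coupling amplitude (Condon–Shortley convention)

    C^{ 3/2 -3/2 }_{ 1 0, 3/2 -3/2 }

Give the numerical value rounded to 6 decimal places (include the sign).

+√(3/5) = +0.774597

j₁+j₂−J=1  J+j₁−j₂=1  J−j₁+j₂=2  j₁+j₂+J+1=5
(j₁±m₁, j₂±m₂, J±M) = (1,1,0,3,0,3)
P² = 12/5
sum k=0..0:
  [0] +1/2 = 1/2
S = 1/2
C² = P²·S² = 3/5 ; C = +0.774597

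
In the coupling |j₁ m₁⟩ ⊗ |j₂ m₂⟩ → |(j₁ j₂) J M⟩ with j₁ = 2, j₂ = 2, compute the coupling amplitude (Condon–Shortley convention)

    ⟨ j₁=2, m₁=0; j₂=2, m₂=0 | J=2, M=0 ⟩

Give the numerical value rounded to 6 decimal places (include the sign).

j₁+j₂−J=2  J+j₁−j₂=2  J−j₁+j₂=2  j₁+j₂+J+1=7
(j₁±m₁, j₂±m₂, J±M) = (2,2,2,2,2,2)
P² = 32/63
sum k=0..2:
  [0] +1/8 = 1/8
  [1] −1/1 = -1
  [2] +1/8 = 1/8
S = -3/4
C² = P²·S² = 2/7 ; C = -0.534522

−√(2/7) ≈ -0.534522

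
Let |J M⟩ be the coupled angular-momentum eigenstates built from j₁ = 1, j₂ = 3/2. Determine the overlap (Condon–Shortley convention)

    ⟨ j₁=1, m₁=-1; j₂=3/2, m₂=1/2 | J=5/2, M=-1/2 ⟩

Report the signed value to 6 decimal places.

+√(3/10) ≈ +0.547723

√[6·0!2!3!/6! · 0!2!2!1!2!3!] = √(24/5)
  +(−1)^0/∏(0,0,2,2,0,1)! = 1/4  (running 1/4)
⟨..|..⟩ = √(24/5)·(1/4) = +0.547723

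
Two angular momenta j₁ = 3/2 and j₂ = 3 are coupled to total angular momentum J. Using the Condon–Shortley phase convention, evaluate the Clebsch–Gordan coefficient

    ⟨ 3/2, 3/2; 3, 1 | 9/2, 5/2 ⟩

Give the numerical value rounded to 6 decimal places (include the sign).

+√(5/12) ≈ +0.645497

√[10·0!3!6!/10! · 3!0!4!2!7!2!] = √(34560)
  +(−1)^0/∏(0,0,0,4,3,2)! = 1/288  (running 1/288)
⟨..|..⟩ = √(34560)·(1/288) = +0.645497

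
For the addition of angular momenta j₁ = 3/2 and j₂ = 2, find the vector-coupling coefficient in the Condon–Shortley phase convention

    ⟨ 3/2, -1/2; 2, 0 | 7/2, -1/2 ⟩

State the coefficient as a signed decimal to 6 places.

+0.717137

triangle: 0!×3!×4!/8! = 144/40320
(j±m)!: 1!×2!×2!×2!×3!×4! = 1152
prefactor² = (2J+1)×Δ×N² = 1152/35
  k=0: +1/(0!×0!×2!×2!×1!×2!) = 1/8
Σ = 1/8  ⇒  CG² = 1152/35×1/8² = 18/35
CG = +√(18/35) = +0.717137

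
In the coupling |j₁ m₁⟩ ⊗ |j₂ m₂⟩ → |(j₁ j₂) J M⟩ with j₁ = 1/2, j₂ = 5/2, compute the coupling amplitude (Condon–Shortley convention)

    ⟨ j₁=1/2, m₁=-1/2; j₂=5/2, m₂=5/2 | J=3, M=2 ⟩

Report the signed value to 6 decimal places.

+0.408248

triangle: 0!×1!×5!/7! = 120/5040
(j±m)!: 0!×1!×5!×0!×5!×1! = 14400
prefactor² = (2J+1)×Δ×N² = 2400
  k=0: +1/(0!×0!×1!×5!×0!×0!) = 1/120
Σ = 1/120  ⇒  CG² = 2400×1/120² = 1/6
CG = +√(1/6) = +0.408248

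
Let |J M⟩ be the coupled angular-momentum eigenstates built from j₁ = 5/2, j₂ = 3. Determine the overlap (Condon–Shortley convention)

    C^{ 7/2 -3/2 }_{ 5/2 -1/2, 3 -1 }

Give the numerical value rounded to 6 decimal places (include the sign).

−√(5/21) = -0.487950

√[8·2!3!4!/10! · 2!3!2!4!2!5!] = √(3072/35)
  +(−1)^0/∏(0,2,3,2,0,2)! = 1/48  (running 1/48)
  +(−1)^1/∏(1,1,2,1,1,3)! = -1/12  (running -1/16)
  +(−1)^2/∏(2,0,1,0,2,4)! = 1/96  (running -5/96)
⟨..|..⟩ = √(3072/35)·(-5/96) = -0.487950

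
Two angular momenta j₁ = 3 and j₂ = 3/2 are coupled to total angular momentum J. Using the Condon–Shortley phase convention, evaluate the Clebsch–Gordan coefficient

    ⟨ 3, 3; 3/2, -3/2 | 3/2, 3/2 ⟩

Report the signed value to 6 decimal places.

+√(4/7) = +0.755929

√[4·3!3!0!/7! · 6!0!0!3!3!0!] = √(5184/7)
  +(−1)^0/∏(0,3,0,0,3,0)! = 1/36  (running 1/36)
⟨..|..⟩ = √(5184/7)·(1/36) = +0.755929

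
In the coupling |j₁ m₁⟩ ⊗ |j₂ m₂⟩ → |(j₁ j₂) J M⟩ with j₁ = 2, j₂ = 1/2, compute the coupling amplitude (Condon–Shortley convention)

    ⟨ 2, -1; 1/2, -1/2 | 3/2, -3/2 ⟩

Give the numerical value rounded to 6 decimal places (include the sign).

√[4·1!3!0!/5! · 1!3!0!1!0!3!] = √(36/5)
  +(−1)^0/∏(0,1,3,0,0,0)! = 1/6  (running 1/6)
⟨..|..⟩ = √(36/5)·(1/6) = +0.447214

+√(1/5) ≈ +0.447214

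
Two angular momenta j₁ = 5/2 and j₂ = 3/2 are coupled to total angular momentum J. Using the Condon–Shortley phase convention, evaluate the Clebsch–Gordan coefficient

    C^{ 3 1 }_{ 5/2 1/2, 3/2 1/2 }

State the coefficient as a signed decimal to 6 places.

triangle: 1!·4!·2!/8! = 48/40320
(j±m)!: 3!·2!·2!·1!·4!·2! = 1152
prefactor² = (2J+1)·Δ·N² = 48/5
  k=0: +1/(0!·1!·2!·2!·2!·0!) = 1/8
  k=1: −1/(1!·0!·1!·1!·3!·1!) = -1/6
Σ = -1/24  ⇒  CG² = 48/5·(-1/24)² = 1/60
CG = −√(1/60) = -0.129099

-0.129099  (= −√(1/60))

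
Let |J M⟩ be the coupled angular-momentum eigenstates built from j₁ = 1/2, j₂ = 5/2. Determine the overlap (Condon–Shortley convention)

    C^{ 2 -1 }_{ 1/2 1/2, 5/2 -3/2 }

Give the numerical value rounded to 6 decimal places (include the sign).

+0.816497  (= +√(2/3))

√[5·1!0!4!/6! · 1!0!1!4!1!3!] = √(24)
  +(−1)^0/∏(0,1,0,1,0,3)! = 1/6  (running 1/6)
⟨..|..⟩ = √(24)·(1/6) = +0.816497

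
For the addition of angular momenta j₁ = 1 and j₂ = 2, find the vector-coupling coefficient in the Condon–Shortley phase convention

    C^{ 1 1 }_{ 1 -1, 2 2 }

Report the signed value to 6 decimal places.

+0.774597  (= +√(3/5))

triangle: 2!×0!×2!/5! = 4/120
(j±m)!: 0!×2!×4!×0!×2!×0! = 96
prefactor² = (2J+1)×Δ×N² = 48/5
  k=2: +1/(2!×0!×0!×2!×0!×0!) = 1/4
Σ = 1/4  ⇒  CG² = 48/5×1/4² = 3/5
CG = +√(3/5) = +0.774597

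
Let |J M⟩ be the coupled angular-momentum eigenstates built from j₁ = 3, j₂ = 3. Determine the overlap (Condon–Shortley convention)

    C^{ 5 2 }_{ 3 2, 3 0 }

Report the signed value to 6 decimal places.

j₁+j₂−J=1  J+j₁−j₂=5  J−j₁+j₂=5  j₁+j₂+J+1=12
(j₁±m₁, j₂±m₂, J±M) = (5,1,3,3,7,3)
P² = 43200
sum k=0..1:
  [0] +1/288 = 1/288
  [1] −1/1440 = -1/1440
S = 1/360
C² = P²·S² = 1/3 ; C = +0.577350

+√(1/3) = +0.577350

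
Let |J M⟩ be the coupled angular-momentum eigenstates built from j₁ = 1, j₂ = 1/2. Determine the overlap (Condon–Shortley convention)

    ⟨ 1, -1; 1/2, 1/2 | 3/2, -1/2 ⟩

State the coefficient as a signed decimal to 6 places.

√[4·0!2!1!/4! · 0!2!1!0!1!2!] = √(4/3)
  +(−1)^0/∏(0,0,2,1,0,0)! = 1/2  (running 1/2)
⟨..|..⟩ = √(4/3)·(1/2) = +0.577350

+0.577350  (= +√(1/3))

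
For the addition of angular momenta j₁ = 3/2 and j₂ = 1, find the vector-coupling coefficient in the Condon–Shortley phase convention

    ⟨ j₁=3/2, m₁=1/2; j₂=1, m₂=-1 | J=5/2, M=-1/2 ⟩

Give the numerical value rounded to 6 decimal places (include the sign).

+0.547723

triangle: 0!*3!*2!/6! = 12/720
(j±m)!: 2!*1!*0!*2!*2!*3! = 48
prefactor² = (2J+1)*Δ*N² = 24/5
  k=0: +1/(0!*0!*1!*0!*2!*2!) = 1/4
Σ = 1/4  ⇒  CG² = 24/5*1/4² = 3/10
CG = +√(3/10) = +0.547723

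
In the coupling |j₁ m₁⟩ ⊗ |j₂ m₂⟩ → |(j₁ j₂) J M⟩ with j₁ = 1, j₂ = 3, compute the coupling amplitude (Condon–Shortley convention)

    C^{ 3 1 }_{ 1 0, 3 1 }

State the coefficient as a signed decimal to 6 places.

−√(1/12) ≈ -0.288675

√[7·1!1!5!/8! · 1!1!4!2!4!2!] = √(48)
  +(−1)^0/∏(0,1,1,4,0,1)! = 1/24  (running 1/24)
  +(−1)^1/∏(1,0,0,3,1,2)! = -1/12  (running -1/24)
⟨..|..⟩ = √(48)·(-1/24) = -0.288675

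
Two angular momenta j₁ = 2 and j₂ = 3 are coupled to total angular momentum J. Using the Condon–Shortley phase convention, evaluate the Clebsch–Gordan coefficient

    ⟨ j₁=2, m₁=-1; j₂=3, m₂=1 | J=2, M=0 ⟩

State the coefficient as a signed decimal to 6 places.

j₁+j₂−J=3  J+j₁−j₂=1  J−j₁+j₂=3  j₁+j₂+J+1=8
(j₁±m₁, j₂±m₂, J±M) = (1,3,4,2,2,2)
P² = 36/7
sum k=2..3:
  [2] +1/4 = 1/4
  [3] −1/12 = -1/12
S = 1/6
C² = P²·S² = 1/7 ; C = +0.377964

+0.377964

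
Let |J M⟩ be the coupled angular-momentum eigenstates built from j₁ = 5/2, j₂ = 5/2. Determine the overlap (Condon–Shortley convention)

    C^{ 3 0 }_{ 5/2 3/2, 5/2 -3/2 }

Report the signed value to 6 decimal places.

+√(49/180) ≈ +0.521749

√[7·2!3!3!/9! · 4!1!1!4!3!3!] = √(144/5)
  +(−1)^0/∏(0,2,1,1,2,2)! = 1/8  (running 1/8)
  +(−1)^1/∏(1,1,0,0,3,3)! = -1/36  (running 7/72)
⟨..|..⟩ = √(144/5)·(7/72) = +0.521749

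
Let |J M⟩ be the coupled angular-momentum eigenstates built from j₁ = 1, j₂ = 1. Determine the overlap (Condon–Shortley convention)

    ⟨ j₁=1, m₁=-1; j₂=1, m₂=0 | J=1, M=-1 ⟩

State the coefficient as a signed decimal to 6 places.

−√(1/2) = -0.707107

j₁+j₂−J=1  J+j₁−j₂=1  J−j₁+j₂=1  j₁+j₂+J+1=4
(j₁±m₁, j₂±m₂, J±M) = (0,2,1,1,0,2)
P² = 1/2
sum k=1..1:
  [1] −1/1 = -1
S = -1
C² = P²·S² = 1/2 ; C = -0.707107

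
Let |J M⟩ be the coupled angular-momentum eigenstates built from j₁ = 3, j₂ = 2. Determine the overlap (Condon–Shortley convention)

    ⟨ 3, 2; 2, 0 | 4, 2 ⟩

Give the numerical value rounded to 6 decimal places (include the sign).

+√(12/35) ≈ +0.585540

j₁+j₂−J=1  J+j₁−j₂=5  J−j₁+j₂=3  j₁+j₂+J+1=10
(j₁±m₁, j₂±m₂, J±M) = (5,1,2,2,6,2)
P² = 8640/7
sum k=0..1:
  [0] +1/48 = 1/48
  [1] −1/240 = -1/240
S = 1/60
C² = P²·S² = 12/35 ; C = +0.585540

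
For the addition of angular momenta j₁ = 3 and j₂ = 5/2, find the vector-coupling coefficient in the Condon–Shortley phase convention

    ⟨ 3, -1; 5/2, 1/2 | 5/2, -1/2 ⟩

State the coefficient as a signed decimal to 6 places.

j₁+j₂−J=3  J+j₁−j₂=3  J−j₁+j₂=2  j₁+j₂+J+1=9
(j₁±m₁, j₂±m₂, J±M) = (2,4,3,2,2,3)
P² = 288/35
sum k=1..3:
  [1] −1/24 = -1/24
  [2] +1/4 = 1/4
  [3] −1/24 = -1/24
S = 1/6
C² = P²·S² = 8/35 ; C = +0.478091

+0.478091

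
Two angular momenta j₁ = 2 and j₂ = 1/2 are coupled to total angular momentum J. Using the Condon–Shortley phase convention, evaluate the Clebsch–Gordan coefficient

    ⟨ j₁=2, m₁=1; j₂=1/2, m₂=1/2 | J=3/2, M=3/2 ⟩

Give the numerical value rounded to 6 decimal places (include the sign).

-0.447214  (= −√(1/5))

triangle: 1!×3!×0!/5! = 6/120
(j±m)!: 3!×1!×1!×0!×3!×0! = 36
prefactor² = (2J+1)×Δ×N² = 36/5
  k=1: −1/(1!×0!×0!×0!×3!×0!) = -1/6
Σ = -1/6  ⇒  CG² = 36/5×(-1/6)² = 1/5
CG = −√(1/5) = -0.447214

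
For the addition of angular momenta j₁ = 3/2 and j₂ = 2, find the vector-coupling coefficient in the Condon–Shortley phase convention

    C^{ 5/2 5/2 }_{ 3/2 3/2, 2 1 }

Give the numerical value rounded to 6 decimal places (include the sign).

√[6·1!2!3!/7! · 3!0!3!1!5!0!] = √(432/7)
  +(−1)^0/∏(0,1,0,3,2,0)! = 1/12  (running 1/12)
⟨..|..⟩ = √(432/7)·(1/12) = +0.654654

+0.654654  (= +√(3/7))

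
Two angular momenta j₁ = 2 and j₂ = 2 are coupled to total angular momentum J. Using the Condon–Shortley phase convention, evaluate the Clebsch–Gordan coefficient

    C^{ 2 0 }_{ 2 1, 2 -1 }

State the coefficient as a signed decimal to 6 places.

j₁+j₂−J=2  J+j₁−j₂=2  J−j₁+j₂=2  j₁+j₂+J+1=7
(j₁±m₁, j₂±m₂, J±M) = (3,1,1,3,2,2)
P² = 8/7
sum k=0..1:
  [0] +1/2 = 1/2
  [1] −1/4 = -1/4
S = 1/4
C² = P²·S² = 1/14 ; C = +0.267261

+0.267261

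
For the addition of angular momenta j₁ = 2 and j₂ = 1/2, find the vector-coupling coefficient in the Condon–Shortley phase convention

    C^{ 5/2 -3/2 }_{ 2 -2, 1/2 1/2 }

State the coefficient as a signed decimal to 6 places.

j₁+j₂−J=0  J+j₁−j₂=4  J−j₁+j₂=1  j₁+j₂+J+1=6
(j₁±m₁, j₂±m₂, J±M) = (0,4,1,0,1,4)
P² = 576/5
sum k=0..0:
  [0] +1/24 = 1/24
S = 1/24
C² = P²·S² = 1/5 ; C = +0.447214

+0.447214  (= +√(1/5))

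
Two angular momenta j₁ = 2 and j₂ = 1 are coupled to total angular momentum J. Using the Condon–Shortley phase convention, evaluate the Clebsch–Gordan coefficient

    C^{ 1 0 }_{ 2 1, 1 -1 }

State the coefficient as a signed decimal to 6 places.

+0.547723  (= +√(3/10))

√[3·2!2!0!/5! · 3!1!0!2!1!1!] = √(6/5)
  +(−1)^0/∏(0,2,1,0,1,0)! = 1/2  (running 1/2)
⟨..|..⟩ = √(6/5)·(1/2) = +0.547723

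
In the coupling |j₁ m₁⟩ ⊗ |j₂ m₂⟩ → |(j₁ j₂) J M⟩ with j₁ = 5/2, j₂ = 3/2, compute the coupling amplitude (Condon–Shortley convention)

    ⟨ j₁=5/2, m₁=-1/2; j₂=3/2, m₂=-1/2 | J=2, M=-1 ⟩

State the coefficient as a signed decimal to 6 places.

−√(25/84) ≈ -0.545545

√[5·2!3!1!/7! · 2!3!1!2!1!3!] = √(12/7)
  +(−1)^0/∏(0,2,3,1,0,0)! = 1/12  (running 1/12)
  +(−1)^1/∏(1,1,2,0,1,1)! = -1/2  (running -5/12)
⟨..|..⟩ = √(12/7)·(-5/12) = -0.545545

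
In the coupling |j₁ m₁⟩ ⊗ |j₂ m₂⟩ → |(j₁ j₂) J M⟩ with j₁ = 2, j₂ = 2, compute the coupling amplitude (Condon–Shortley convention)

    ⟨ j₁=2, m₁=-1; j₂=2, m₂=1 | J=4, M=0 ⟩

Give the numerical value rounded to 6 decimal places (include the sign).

triangle: 0!*4!*4!/9! = 576/362880
(j±m)!: 1!*3!*3!*1!*4!*4! = 20736
prefactor² = (2J+1)*Δ*N² = 10368/35
  k=0: +1/(0!*0!*3!*3!*1!*1!) = 1/36
Σ = 1/36  ⇒  CG² = 10368/35*1/36² = 8/35
CG = +√(8/35) = +0.478091

+√(8/35) = +0.478091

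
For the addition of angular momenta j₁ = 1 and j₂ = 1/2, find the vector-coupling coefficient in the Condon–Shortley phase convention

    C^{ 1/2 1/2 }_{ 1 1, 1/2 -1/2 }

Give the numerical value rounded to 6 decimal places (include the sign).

j₁+j₂−J=1  J+j₁−j₂=1  J−j₁+j₂=0  j₁+j₂+J+1=3
(j₁±m₁, j₂±m₂, J±M) = (2,0,0,1,1,0)
P² = 2/3
sum k=0..0:
  [0] +1/1 = 1
S = 1
C² = P²·S² = 2/3 ; C = +0.816497

+√(2/3) = +0.816497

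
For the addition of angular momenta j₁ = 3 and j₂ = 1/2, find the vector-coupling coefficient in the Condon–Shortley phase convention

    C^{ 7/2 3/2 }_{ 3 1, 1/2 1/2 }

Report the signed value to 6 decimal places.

j₁+j₂−J=0  J+j₁−j₂=6  J−j₁+j₂=1  j₁+j₂+J+1=8
(j₁±m₁, j₂±m₂, J±M) = (4,2,1,0,5,2)
P² = 11520/7
sum k=0..0:
  [0] +1/48 = 1/48
S = 1/48
C² = P²·S² = 5/7 ; C = +0.845154

+√(5/7) ≈ +0.845154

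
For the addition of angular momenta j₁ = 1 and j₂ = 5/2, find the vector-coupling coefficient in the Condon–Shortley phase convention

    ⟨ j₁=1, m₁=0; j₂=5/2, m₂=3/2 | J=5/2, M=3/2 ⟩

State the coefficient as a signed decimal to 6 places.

-0.507093

√[6·1!1!4!/7! · 1!1!4!1!4!1!] = √(576/35)
  +(−1)^0/∏(0,1,1,4,0,0)! = 1/24  (running 1/24)
  +(−1)^1/∏(1,0,0,3,1,1)! = -1/6  (running -1/8)
⟨..|..⟩ = √(576/35)·(-1/8) = -0.507093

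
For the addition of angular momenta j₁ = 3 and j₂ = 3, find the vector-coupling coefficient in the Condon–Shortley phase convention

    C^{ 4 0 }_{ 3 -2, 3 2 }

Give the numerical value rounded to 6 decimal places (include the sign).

+0.564076

√[9·2!4!4!/11! · 1!5!5!1!4!4!] = √(165888/77)
  +(−1)^1/∏(1,1,4,4,0,0)! = -1/576  (running -1/576)
  +(−1)^2/∏(2,0,3,3,1,1)! = 1/72  (running 7/576)
⟨..|..⟩ = √(165888/77)·(7/576) = +0.564076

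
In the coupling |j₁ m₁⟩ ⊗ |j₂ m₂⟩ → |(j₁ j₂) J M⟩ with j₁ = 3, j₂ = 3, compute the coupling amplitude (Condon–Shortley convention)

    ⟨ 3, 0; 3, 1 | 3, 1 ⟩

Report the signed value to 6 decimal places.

triangle: 3!×3!×3!/10! = 216/3628800
(j±m)!: 3!×3!×4!×2!×4!×2! = 82944
prefactor² = (2J+1)×Δ×N² = 864/25
  k=1: −1/(1!×2!×2!×3!×1!×0!) = -1/24
  k=2: +1/(2!×1!×1!×2!×2!×1!) = 1/8
  k=3: −1/(3!×0!×0!×1!×3!×2!) = -1/72
Σ = 5/72  ⇒  CG² = 864/25×5/72² = 1/6
CG = +√(1/6) = +0.408248

+0.408248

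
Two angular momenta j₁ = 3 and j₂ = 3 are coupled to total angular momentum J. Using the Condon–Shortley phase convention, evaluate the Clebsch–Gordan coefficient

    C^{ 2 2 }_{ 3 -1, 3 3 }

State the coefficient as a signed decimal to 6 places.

√[5·4!2!2!/9! · 2!4!6!0!4!0!] = √(7680/7)
  +(−1)^4/∏(4,0,0,2,2,0)! = 1/96  (running 1/96)
⟨..|..⟩ = √(7680/7)·(1/96) = +0.345033

+0.345033  (= +√(5/42))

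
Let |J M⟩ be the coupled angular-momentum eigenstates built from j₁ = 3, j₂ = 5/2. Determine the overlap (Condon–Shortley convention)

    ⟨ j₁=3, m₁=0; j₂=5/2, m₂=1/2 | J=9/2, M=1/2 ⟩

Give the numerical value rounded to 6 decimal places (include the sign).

j₁+j₂−J=1  J+j₁−j₂=5  J−j₁+j₂=4  j₁+j₂+J+1=11
(j₁±m₁, j₂±m₂, J±M) = (3,3,3,2,5,4)
P² = 69120/77
sum k=0..1:
  [0] +1/72 = 1/72
  [1] −1/48 = -1/48
S = -1/144
C² = P²·S² = 10/231 ; C = -0.208063

-0.208063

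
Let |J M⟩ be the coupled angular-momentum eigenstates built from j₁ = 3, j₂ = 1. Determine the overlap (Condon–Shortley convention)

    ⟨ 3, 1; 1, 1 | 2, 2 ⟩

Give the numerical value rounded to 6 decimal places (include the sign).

+√(1/21) ≈ +0.218218

triangle: 2!·4!·0!/7! = 48/5040
(j±m)!: 4!·2!·2!·0!·4!·0! = 2304
prefactor² = (2J+1)·Δ·N² = 768/7
  k=2: +1/(2!·0!·0!·0!·4!·0!) = 1/48
Σ = 1/48  ⇒  CG² = 768/7·1/48² = 1/21
CG = +√(1/21) = +0.218218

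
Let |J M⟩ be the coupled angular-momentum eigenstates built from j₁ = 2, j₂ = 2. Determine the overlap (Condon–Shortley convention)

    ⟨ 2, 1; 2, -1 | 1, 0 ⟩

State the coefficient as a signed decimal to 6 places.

-0.316228  (= −√(1/10))

√[3·3!1!1!/6! · 3!1!1!3!1!1!] = √(9/10)
  +(−1)^0/∏(0,3,1,1,0,0)! = 1/6  (running 1/6)
  +(−1)^1/∏(1,2,0,0,1,1)! = -1/2  (running -1/3)
⟨..|..⟩ = √(9/10)·(-1/3) = -0.316228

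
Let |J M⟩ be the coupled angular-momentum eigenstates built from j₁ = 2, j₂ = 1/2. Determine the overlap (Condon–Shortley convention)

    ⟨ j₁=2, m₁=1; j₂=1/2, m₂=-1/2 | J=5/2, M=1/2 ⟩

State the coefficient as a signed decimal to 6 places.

+0.632456

triangle: 0!*4!*1!/6! = 24/720
(j±m)!: 3!*1!*0!*1!*3!*2! = 72
prefactor² = (2J+1)*Δ*N² = 72/5
  k=0: +1/(0!*0!*1!*0!*3!*1!) = 1/6
Σ = 1/6  ⇒  CG² = 72/5*1/6² = 2/5
CG = +√(2/5) = +0.632456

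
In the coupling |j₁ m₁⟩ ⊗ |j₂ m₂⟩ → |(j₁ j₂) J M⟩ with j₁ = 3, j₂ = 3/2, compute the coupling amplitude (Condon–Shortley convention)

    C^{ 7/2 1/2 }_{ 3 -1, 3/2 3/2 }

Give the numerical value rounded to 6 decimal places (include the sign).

j₁+j₂−J=1  J+j₁−j₂=5  J−j₁+j₂=2  j₁+j₂+J+1=9
(j₁±m₁, j₂±m₂, J±M) = (2,4,3,0,4,3)
P² = 1536/7
sum k=1..1:
  [1] −1/24 = -1/24
S = -1/24
C² = P²·S² = 8/21 ; C = -0.617213

−√(8/21) ≈ -0.617213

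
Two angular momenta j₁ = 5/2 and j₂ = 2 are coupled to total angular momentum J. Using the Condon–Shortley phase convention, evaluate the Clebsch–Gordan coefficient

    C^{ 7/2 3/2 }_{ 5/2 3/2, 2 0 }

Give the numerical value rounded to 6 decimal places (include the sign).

√[8·1!4!3!/9! · 4!1!2!2!5!2!] = √(512/7)
  +(−1)^0/∏(0,1,1,2,3,1)! = 1/12  (running 1/12)
  +(−1)^1/∏(1,0,0,1,4,2)! = -1/48  (running 1/16)
⟨..|..⟩ = √(512/7)·(1/16) = +0.534522

+√(2/7) ≈ +0.534522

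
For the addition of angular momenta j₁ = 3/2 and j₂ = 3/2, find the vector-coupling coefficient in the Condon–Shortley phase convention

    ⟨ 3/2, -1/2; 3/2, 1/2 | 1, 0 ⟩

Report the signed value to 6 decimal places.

√[3·2!1!1!/5! · 1!2!2!1!1!1!] = √(1/5)
  +(−1)^1/∏(1,1,1,1,0,0)! = -1  (running -1)
  +(−1)^2/∏(2,0,0,0,1,1)! = 1/2  (running -1/2)
⟨..|..⟩ = √(1/5)·(-1/2) = -0.223607

−√(1/20) = -0.223607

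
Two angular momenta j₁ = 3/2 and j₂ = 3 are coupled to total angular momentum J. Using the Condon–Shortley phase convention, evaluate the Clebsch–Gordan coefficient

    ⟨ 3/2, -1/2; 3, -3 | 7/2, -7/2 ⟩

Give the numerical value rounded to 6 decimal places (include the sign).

+√(2/3) ≈ +0.816497

√[8·1!2!5!/9! · 1!2!0!6!0!7!] = √(38400)
  +(−1)^0/∏(0,1,2,0,0,5)! = 1/240  (running 1/240)
⟨..|..⟩ = √(38400)·(1/240) = +0.816497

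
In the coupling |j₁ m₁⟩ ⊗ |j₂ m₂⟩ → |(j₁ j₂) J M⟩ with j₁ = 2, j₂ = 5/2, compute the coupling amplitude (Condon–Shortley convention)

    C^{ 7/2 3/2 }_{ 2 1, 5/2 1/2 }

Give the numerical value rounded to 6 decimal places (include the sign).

j₁+j₂−J=1  J+j₁−j₂=3  J−j₁+j₂=4  j₁+j₂+J+1=9
(j₁±m₁, j₂±m₂, J±M) = (3,1,3,2,5,2)
P² = 384/7
sum k=0..1:
  [0] +1/12 = 1/12
  [1] −1/24 = -1/24
S = 1/24
C² = P²·S² = 2/21 ; C = +0.308607

+0.308607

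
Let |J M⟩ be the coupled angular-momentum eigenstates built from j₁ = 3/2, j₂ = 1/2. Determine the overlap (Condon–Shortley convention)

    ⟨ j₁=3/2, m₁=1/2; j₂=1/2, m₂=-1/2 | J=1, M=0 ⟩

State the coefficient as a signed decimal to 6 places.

+√(1/2) ≈ +0.707107

triangle: 1!*2!*0!/4! = 2/24
(j±m)!: 2!*1!*0!*1!*1!*1! = 2
prefactor² = (2J+1)*Δ*N² = 1/2
  k=0: +1/(0!*1!*1!*0!*1!*0!) = 1
Σ = 1  ⇒  CG² = 1/2*1² = 1/2
CG = +√(1/2) = +0.707107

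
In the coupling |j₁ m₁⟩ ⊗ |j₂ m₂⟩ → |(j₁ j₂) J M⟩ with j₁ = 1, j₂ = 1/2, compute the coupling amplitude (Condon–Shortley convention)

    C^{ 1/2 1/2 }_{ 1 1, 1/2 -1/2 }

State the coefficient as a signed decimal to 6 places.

triangle: 1!·1!·0!/3! = 1/6
(j±m)!: 2!·0!·0!·1!·1!·0! = 2
prefactor² = (2J+1)·Δ·N² = 2/3
  k=0: +1/(0!·1!·0!·0!·1!·0!) = 1
Σ = 1  ⇒  CG² = 2/3·1² = 2/3
CG = +√(2/3) = +0.816497

+0.816497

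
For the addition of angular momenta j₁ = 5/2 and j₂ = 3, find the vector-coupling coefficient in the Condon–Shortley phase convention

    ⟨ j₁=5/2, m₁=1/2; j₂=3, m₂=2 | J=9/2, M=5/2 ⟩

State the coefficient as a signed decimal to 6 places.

-0.497468

triangle: 1!×4!×5!/11! = 2880/39916800
(j±m)!: 3!×2!×5!×1!×7!×2! = 14515200
prefactor² = (2J+1)×Δ×N² = 115200/11
  k=0: +1/(0!×1!×2!×5!×2!×0!) = 1/480
  k=1: −1/(1!×0!×1!×4!×3!×1!) = -1/144
Σ = -7/1440  ⇒  CG² = 115200/11×(-7/1440)² = 49/198
CG = −√(49/198) = -0.497468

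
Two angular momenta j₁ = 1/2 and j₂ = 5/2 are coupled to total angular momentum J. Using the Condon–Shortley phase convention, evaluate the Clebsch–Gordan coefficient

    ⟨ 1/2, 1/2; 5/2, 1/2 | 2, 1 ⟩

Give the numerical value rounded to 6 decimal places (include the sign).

j₁+j₂−J=1  J+j₁−j₂=0  J−j₁+j₂=4  j₁+j₂+J+1=6
(j₁±m₁, j₂±m₂, J±M) = (1,0,3,2,3,1)
P² = 12
sum k=0..0:
  [0] +1/6 = 1/6
S = 1/6
C² = P²·S² = 1/3 ; C = +0.577350

+0.577350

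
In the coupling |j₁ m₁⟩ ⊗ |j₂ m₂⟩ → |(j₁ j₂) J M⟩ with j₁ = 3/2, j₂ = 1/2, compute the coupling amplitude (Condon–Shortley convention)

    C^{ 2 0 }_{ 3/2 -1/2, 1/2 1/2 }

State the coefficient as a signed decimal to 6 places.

j₁+j₂−J=0  J+j₁−j₂=3  J−j₁+j₂=1  j₁+j₂+J+1=5
(j₁±m₁, j₂±m₂, J±M) = (1,2,1,0,2,2)
P² = 2
sum k=0..0:
  [0] +1/2 = 1/2
S = 1/2
C² = P²·S² = 1/2 ; C = +0.707107

+0.707107  (= +√(1/2))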